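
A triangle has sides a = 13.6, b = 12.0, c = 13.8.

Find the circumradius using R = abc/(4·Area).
s = (a+b+c)/2 = 19.7
Area = √(s(s-a)(s-b)(s-c)) = √(19.7·6.1·7.7·5.9) = 73.8872
R = abc/(4·Area) = (13.6·12.0·13.8)/(4·73.8872) = 2252.16/295.5488 = 7.62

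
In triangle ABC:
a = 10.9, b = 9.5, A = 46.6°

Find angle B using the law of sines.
sin(B)/b = sin(A)/a
sin(B) = b·sin(A)/a = 9.5·sin(46.6°)/10.9 = 0.633253
B = arcsin(0.633253) = 39.29°  (b ≤ a, so B ≤ A and the acute solution is unique)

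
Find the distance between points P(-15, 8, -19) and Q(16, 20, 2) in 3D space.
d = √[(31)² + (12)² + (21)²] = √1546 = 39.32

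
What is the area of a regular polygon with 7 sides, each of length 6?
For a regular 7-gon with side length s = 6:
Apothem a = s / (2*tan(pi/7)) = 6 / (2*tan(pi/7)) ≈ 6.2296
Perimeter P = 7 * 6 = 42
Area = (1/2) * P * a = (1/2) * 42 * 6.2296 = 130.82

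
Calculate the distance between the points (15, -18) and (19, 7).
Using the distance formula: d = sqrt((x₂-x₁)² + (y₂-y₁)²)
dx = 19 - 15 = 4
dy = 7 - (-18) = 25
d = sqrt(4² + 25²) = sqrt(16 + 625) = sqrt(641) = 25.32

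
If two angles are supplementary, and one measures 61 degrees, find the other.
Supplementary angles sum to 180 degrees.
Other angle = 180 - 61
Other angle = 119 degrees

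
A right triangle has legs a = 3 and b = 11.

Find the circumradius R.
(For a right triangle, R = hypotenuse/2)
Hypotenuse c = √(3² + 11²) = √130 = 11.4018
R = c/2 = 5.701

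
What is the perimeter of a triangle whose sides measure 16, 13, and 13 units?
Perimeter = sum of all sides
Perimeter = 16 + 13 + 13
Perimeter = 42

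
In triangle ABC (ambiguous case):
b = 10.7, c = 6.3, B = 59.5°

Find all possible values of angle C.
sin(C)/c = sin(B)/b  →  sin(C) = c·sin(B)/b = 6.3·sin(59.5°)/10.7 = 0.507314
C₁ = arcsin(0.507314) = 30.49°,  C₂ = 180° - C₁ = 149.51°
Check C₂: A = 180° - 59.5° - 149.51° = -29.01° ≤ 0, rejected
C = 30.49° (one solution)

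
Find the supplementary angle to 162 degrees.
Supplementary angles sum to 180 degrees.
Other angle = 180 - 162
Other angle = 18 degrees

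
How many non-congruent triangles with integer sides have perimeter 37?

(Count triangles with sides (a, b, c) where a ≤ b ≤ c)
With a ≤ b ≤ c and a + b + c = 37, the triangle inequality a + b > c gives c < 37/2, so c ≤ 18.
Iterate a from 1 to ⌊p/3⌋ = 12; for each a, b ranges from a to ⌊(p−a)/2⌋ with c = p − a − b, keeping only c ≥ b.
Triples: (1, 18, 18), (2, 17, 18), (3, 16, 18), …
Count = 33 triangles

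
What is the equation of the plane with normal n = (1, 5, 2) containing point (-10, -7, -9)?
d = n·P = (1)(-10) + (5)(-7) + (2)(-9) = -63
Plane: x + 5y + 2z = -63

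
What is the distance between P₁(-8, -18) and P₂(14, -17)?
Using the distance formula: d = sqrt((x₂-x₁)² + (y₂-y₁)²)
dx = 14 - (-8) = 22
dy = (-17) - (-18) = 1
d = sqrt(22² + 1²) = sqrt(484 + 1) = sqrt(485) = 22.02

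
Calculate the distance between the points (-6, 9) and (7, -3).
Using the distance formula: d = sqrt((x₂-x₁)² + (y₂-y₁)²)
dx = 7 - (-6) = 13
dy = (-3) - 9 = -12
d = sqrt(13² + (-12)²) = sqrt(169 + 144) = sqrt(313) = 17.69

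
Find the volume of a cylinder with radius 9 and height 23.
Volume = pi * r² * h
Volume = pi * 9² * 23
Volume = pi * 81 * 23
Volume = pi * 1863
Volume = 5852.79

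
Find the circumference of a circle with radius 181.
Circumference = 2 * pi * r
Circumference = 2 * pi * 181
Circumference = 1137.26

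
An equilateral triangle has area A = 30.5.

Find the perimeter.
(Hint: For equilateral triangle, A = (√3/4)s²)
A = (√3/4)s²  →  s² = 4A/√3 = 4·30.5/√3 = 70.4367
s = 8.39266
Perimeter = 3s = 25.18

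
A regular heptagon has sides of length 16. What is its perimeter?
Perimeter = number of sides * side length
Perimeter = 7 * 16
Perimeter = 112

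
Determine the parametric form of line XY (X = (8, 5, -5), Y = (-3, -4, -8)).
Direction vector d = Y - X = (-11, -9, -3)
x = 8 - 11t, y = 5 - 9t, z = -5 - 3t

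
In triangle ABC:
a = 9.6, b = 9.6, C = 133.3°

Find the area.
Using A = ½ab·sin(C):
A = ½·9.6·9.6·sin(133.3°) = ½·92.16·0.727773 = 33.54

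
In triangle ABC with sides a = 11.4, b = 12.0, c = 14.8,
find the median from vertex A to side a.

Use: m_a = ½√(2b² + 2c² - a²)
m_a = ½√(2·12.0² + 2·14.8² - 11.4²)
m_a = ½√(288 + 438.08 - 129.96) = ½√596.12 = 12.21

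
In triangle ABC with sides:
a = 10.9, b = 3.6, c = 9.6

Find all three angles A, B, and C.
By the law of cosines:
cos(A) = (b² + c² - a²)/(2bc) = -0.198061  →  A = 101.4°
cos(B) = (a² + c² - b²)/(2ac) = 0.946149  →  B = 18.89°
cos(C) = (a² + b² - c²)/(2ab) = 0.504715  →  C = 59.69°
Check: A + B + C = 180.0° ✓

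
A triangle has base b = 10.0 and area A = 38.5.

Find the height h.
A = ½bh  →  h = 2A/b
h = 2·38.5/10.0 = 7.7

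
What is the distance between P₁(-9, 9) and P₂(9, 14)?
Using the distance formula: d = sqrt((x₂-x₁)² + (y₂-y₁)²)
dx = 9 - (-9) = 18
dy = 14 - 9 = 5
d = sqrt(18² + 5²) = sqrt(324 + 25) = sqrt(349) = 18.68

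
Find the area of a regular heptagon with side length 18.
For a regular 7-gon with side length s = 18:
Apothem a = s / (2*tan(pi/7)) = 18 / (2*tan(pi/7)) ≈ 18.6887
Perimeter P = 7 * 18 = 126
Area = (1/2) * P * a = (1/2) * 126 * 18.6887 = 1177.39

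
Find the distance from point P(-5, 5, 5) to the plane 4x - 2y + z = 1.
d = |4(-5) + (-2)(5) + 1(5) - (1)| / √(4² + (-2)² + 1²) = 26/√21 = 5.674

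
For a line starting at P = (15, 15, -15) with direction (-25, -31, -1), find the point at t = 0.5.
P(0.5) = (15 + (-25)(0.5), 15 + (-31)(0.5), -15 + (-1)(0.5)) = (2.5, -0.5, -15.5)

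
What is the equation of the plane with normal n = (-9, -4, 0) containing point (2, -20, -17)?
d = n·P = (-9)(2) + (-4)(-20) + (0)(-17) = 62
Plane: -9x - 4y = 62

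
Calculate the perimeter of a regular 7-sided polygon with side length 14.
Perimeter = number of sides * side length
Perimeter = 7 * 14
Perimeter = 98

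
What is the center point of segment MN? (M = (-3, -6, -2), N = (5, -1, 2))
Midpoint = ((-3+5)/2, (-6-1)/2, (-2+2)/2) = (1, -3.5, 0)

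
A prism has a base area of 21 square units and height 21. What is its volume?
Volume = base area * height
Volume = 21 * 21
Volume = 441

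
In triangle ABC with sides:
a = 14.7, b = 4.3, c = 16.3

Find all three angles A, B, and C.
By the law of cosines:
cos(A) = (b² + c² - a²)/(2bc) = 0.485733  →  A = 60.94°
cos(B) = (a² + c² - b²)/(2ac) = 0.966758  →  B = 14.81°
cos(C) = (a² + b² - c²)/(2ab) = -0.246084  →  C = 104.2°
Check: A + B + C = 180.0° ✓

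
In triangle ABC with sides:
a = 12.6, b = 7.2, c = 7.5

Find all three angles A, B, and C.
By the law of cosines:
cos(A) = (b² + c² - a²)/(2bc) = -0.469167  →  A = 118°
cos(B) = (a² + c² - b²)/(2ac) = 0.863333  →  B = 30.31°
cos(C) = (a² + b² - c²)/(2ab) = 0.850694  →  C = 31.71°
Check: A + B + C = 180.0° ✓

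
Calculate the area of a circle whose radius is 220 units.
Area = pi * r²
Area = pi * 220²
Area = pi * 48400
Area = 152053.08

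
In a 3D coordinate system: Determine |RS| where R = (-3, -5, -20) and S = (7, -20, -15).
d = √[(10)² + (-15)² + (5)²] = √350 = 18.71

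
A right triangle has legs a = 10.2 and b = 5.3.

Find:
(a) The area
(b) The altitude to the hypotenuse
(a) Area = ½ab = ½·10.2·5.3 = 27.03
(b) Hypotenuse c = √(10.2² + 5.3²) = √132.13 = 11.4948
    Area = ½·c·h_c  →  h_c = 2·Area/c = 2·27.03/11.4948 = 4.703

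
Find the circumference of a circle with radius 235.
Circumference = 2 * pi * r
Circumference = 2 * pi * 235
Circumference = 1476.55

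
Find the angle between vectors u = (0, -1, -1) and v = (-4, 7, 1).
u·v = -8, |u|² = 2, |v|² = 66
cos θ = -8/√132 ≈ -0.6963
θ ≈ 134.1°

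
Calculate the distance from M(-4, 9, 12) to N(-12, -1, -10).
d = √[(-8)² + (-10)² + (-22)²] = √648 = 25.46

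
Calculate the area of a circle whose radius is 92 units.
Area = pi * r²
Area = pi * 92²
Area = pi * 8464
Area = 26590.44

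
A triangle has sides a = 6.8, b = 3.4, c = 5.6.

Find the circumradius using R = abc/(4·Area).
s = (a+b+c)/2 = 7.9
Area = √(s(s-a)(s-b)(s-c)) = √(7.9·1.1·4.5·2.3) = 9.48375
R = abc/(4·Area) = (6.8·3.4·5.6)/(4·9.48375) = 129.472/37.935 = 3.413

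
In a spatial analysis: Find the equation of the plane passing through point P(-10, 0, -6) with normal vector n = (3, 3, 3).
d = n·P = (3)(-10) + (3)(0) + (3)(-6) = -48
Plane: 3x + 3y + 3z = -48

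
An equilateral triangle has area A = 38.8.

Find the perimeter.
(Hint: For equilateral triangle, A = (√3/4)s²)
A = (√3/4)s²  →  s² = 4A/√3 = 4·38.8/√3 = 89.6048
s = 9.46598
Perimeter = 3s = 28.4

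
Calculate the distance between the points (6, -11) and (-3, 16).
Using the distance formula: d = sqrt((x₂-x₁)² + (y₂-y₁)²)
dx = (-3) - 6 = -9
dy = 16 - (-11) = 27
d = sqrt((-9)² + 27²) = sqrt(81 + 729) = sqrt(810) = 28.46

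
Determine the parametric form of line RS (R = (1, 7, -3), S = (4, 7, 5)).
Direction vector d = S - R = (3, 0, 8)
x = 1 + 3t, y = 7, z = -3 + 8t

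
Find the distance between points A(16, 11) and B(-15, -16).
Using the distance formula: d = sqrt((x₂-x₁)² + (y₂-y₁)²)
dx = (-15) - 16 = -31
dy = (-16) - 11 = -27
d = sqrt((-31)² + (-27)²) = sqrt(961 + 729) = sqrt(1690) = 41.11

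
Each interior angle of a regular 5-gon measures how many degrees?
Interior angle of a regular n-gon = (n-2)*180/n
Interior angle = (5-2)*180/5
Interior angle = 3*180/5
Interior angle = 540/5
Interior angle = 108 degrees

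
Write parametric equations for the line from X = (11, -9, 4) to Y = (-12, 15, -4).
Direction vector d = Y - X = (-23, 24, -8)
x = 11 - 23t, y = -9 + 24t, z = 4 - 8t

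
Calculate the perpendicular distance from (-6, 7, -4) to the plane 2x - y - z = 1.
d = |2(-6) + (-1)(7) + (-1)(-4) - (1)| / √(2² + (-1)² + (-1)²) = 16/√6 = 6.532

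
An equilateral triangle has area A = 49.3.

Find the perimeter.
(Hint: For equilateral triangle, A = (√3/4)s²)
A = (√3/4)s²  →  s² = 4A/√3 = 4·49.3/√3 = 113.853
s = 10.6702
Perimeter = 3s = 32.01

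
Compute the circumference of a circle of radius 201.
Circumference = 2 * pi * r
Circumference = 2 * pi * 201
Circumference = 1262.92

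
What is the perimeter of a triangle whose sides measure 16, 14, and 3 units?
Perimeter = sum of all sides
Perimeter = 16 + 14 + 3
Perimeter = 33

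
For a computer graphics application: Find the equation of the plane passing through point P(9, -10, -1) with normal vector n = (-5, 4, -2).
d = n·P = (-5)(9) + (4)(-10) + (-2)(-1) = -83
Plane: -5x + 4y - 2z = -83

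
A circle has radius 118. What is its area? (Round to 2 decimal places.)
Area = pi * r²
Area = pi * 118²
Area = pi * 13924
Area = 43743.54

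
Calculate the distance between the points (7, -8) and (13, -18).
Using the distance formula: d = sqrt((x₂-x₁)² + (y₂-y₁)²)
dx = 13 - 7 = 6
dy = (-18) - (-8) = -10
d = sqrt(6² + (-10)²) = sqrt(36 + 100) = sqrt(136) = 11.66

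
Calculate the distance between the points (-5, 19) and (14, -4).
Using the distance formula: d = sqrt((x₂-x₁)² + (y₂-y₁)²)
dx = 14 - (-5) = 19
dy = (-4) - 19 = -23
d = sqrt(19² + (-23)²) = sqrt(361 + 529) = sqrt(890) = 29.83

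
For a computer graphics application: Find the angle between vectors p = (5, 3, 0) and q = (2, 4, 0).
p·q = 22, |p|² = 34, |q|² = 20
cos θ = 22/√680 ≈ 0.8437
θ ≈ 32.47°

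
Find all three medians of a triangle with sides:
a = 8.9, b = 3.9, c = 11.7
Using m_x = ½√(2y² + 2z² - x²):
m_a = ½√(2·3.9² + 2·11.7² - 8.9²) = ½√224.99 = 7.5
m_b = ½√(2·8.9² + 2·11.7² - 3.9²) = ½√416.99 = 10.21
m_c = ½√(2·8.9² + 2·3.9² - 11.7²) = ½√51.95 = 3.604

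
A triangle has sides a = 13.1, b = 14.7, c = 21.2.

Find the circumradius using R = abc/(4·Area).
s = (a+b+c)/2 = 24.5
Area = √(s(s-a)(s-b)(s-c)) = √(24.5·11.4·9.8·3.3) = 95.0398
R = abc/(4·Area) = (13.1·14.7·21.2)/(4·95.0398) = 4082.484/380.1592 = 10.74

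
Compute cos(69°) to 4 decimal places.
cos(69 degrees) = 0.3584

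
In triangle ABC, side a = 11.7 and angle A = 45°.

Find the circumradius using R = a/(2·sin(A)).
R = a/(2·sin(A)) = 11.7/(2·sin(45°))
R = 11.7/(2·0.707107) = 11.7/1.414214 = 8.273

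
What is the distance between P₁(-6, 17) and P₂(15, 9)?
Using the distance formula: d = sqrt((x₂-x₁)² + (y₂-y₁)²)
dx = 15 - (-6) = 21
dy = 9 - 17 = -8
d = sqrt(21² + (-8)²) = sqrt(441 + 64) = sqrt(505) = 22.47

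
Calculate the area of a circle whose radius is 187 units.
Area = pi * r²
Area = pi * 187²
Area = pi * 34969
Area = 109858.35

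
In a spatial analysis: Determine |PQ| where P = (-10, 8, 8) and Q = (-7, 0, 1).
d = √[(3)² + (-8)² + (-7)²] = √122 = 11.05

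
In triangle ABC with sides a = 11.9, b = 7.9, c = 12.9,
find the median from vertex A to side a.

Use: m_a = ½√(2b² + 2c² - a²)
m_a = ½√(2·7.9² + 2·12.9² - 11.9²)
m_a = ½√(124.82 + 332.82 - 141.61) = ½√316.03 = 8.889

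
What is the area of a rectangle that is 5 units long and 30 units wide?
Area = length * width
Area = 5 * 30
Area = 150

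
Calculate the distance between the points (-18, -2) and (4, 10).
Using the distance formula: d = sqrt((x₂-x₁)² + (y₂-y₁)²)
dx = 4 - (-18) = 22
dy = 10 - (-2) = 12
d = sqrt(22² + 12²) = sqrt(484 + 144) = sqrt(628) = 25.06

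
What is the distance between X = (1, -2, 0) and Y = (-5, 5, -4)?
d = √[(-6)² + (7)² + (-4)²] = √101 = 10.05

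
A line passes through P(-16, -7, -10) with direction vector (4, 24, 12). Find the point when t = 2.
P(2) = (-16 + 4(2), -7 + 24(2), -10 + 12(2)) = (-8, 41, 14)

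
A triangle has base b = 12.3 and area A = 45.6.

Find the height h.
A = ½bh  →  h = 2A/b
h = 2·45.6/12.3 = 7.415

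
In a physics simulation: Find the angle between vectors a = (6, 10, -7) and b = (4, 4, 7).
a·b = 15, |a|² = 185, |b|² = 81
cos θ = 15/√14985 ≈ 0.1225
θ ≈ 82.96°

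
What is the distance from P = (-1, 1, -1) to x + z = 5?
d = |1(-1) + 0(1) + 1(-1) - (5)| / √(1² + 0² + 1²) = 7/√2 = 4.95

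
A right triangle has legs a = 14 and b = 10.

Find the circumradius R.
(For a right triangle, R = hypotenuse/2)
Hypotenuse c = √(14² + 10²) = √296 = 17.2047
R = c/2 = 8.602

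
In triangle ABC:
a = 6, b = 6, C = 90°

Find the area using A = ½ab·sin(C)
A = ½·6·6·sin(90°) = ½·36·1.000000 = 18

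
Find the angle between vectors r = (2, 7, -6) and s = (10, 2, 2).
r·s = 22, |r|² = 89, |s|² = 108
cos θ = 22/√9612 ≈ 0.2244
θ ≈ 77.03°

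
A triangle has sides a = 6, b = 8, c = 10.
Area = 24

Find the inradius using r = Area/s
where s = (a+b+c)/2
s = (6+8+10)/2 = 12
r = Area/s = 24/12 = 2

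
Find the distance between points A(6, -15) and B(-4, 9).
Using the distance formula: d = sqrt((x₂-x₁)² + (y₂-y₁)²)
dx = (-4) - 6 = -10
dy = 9 - (-15) = 24
d = sqrt((-10)² + 24²) = sqrt(100 + 576) = sqrt(676) = 26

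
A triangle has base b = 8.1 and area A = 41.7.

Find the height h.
A = ½bh  →  h = 2A/b
h = 2·41.7/8.1 = 10.3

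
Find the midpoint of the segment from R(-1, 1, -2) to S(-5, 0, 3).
Midpoint = ((-1-5)/2, (1+0)/2, (-2+3)/2) = (-3, 0.5, 0.5)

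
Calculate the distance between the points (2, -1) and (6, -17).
Using the distance formula: d = sqrt((x₂-x₁)² + (y₂-y₁)²)
dx = 6 - 2 = 4
dy = (-17) - (-1) = -16
d = sqrt(4² + (-16)²) = sqrt(16 + 256) = sqrt(272) = 16.49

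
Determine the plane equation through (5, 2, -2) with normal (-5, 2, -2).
d = n·P = (-5)(5) + (2)(2) + (-2)(-2) = -17
Plane: -5x + 2y - 2z = -17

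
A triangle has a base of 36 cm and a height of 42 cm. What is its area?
Area = (1/2) * base * height
Area = (1/2) * 36 * 42
Area = 756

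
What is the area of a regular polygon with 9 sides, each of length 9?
For a regular 9-gon with side length s = 9:
Apothem a = s / (2*tan(pi/9)) = 9 / (2*tan(pi/9)) ≈ 12.3636
Perimeter P = 9 * 9 = 81
Area = (1/2) * P * a = (1/2) * 81 * 12.3636 = 500.73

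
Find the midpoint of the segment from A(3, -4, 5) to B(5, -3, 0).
Midpoint = ((3+5)/2, (-4-3)/2, (5+0)/2) = (4, -3.5, 2.5)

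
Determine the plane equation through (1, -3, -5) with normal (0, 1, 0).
d = n·P = (0)(1) + (1)(-3) + (0)(-5) = -3
Plane: y = -3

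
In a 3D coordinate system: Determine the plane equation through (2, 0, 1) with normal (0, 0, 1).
d = n·P = (0)(2) + (0)(0) + (1)(1) = 1
Plane: z = 1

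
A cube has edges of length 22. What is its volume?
Volume = s³
Volume = 22³
Volume = 10648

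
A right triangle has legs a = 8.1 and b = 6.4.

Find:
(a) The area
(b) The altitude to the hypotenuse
(a) Area = ½ab = ½·8.1·6.4 = 25.92
(b) Hypotenuse c = √(8.1² + 6.4²) = √106.57 = 10.3233
    Area = ½·c·h_c  →  h_c = 2·Area/c = 2·25.92/10.3233 = 5.022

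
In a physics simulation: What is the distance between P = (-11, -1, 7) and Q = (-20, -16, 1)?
d = √[(-9)² + (-15)² + (-6)²] = √342 = 18.49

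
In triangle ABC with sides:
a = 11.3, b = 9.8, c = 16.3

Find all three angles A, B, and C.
By the law of cosines:
cos(A) = (b² + c² - a²)/(2bc) = 0.732565  →  A = 42.9°
cos(B) = (a² + c² - b²)/(2ac) = 0.807156  →  B = 36.18°
cos(C) = (a² + b² - c²)/(2ab) = -0.189453  →  C = 100.9°
Check: A + B + C = 180.0° ✓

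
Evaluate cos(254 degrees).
cos(254 degrees) = -0.2756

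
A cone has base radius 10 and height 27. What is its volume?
Volume = (1/3) * pi * r² * h
Volume = (1/3) * pi * 10² * 27
Volume = (1/3) * pi * 100 * 27
Volume = (1/3) * pi * 2700
Volume = 2827.43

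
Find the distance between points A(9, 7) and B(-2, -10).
Using the distance formula: d = sqrt((x₂-x₁)² + (y₂-y₁)²)
dx = (-2) - 9 = -11
dy = (-10) - 7 = -17
d = sqrt((-11)² + (-17)²) = sqrt(121 + 289) = sqrt(410) = 20.25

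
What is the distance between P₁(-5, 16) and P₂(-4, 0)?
Using the distance formula: d = sqrt((x₂-x₁)² + (y₂-y₁)²)
dx = (-4) - (-5) = 1
dy = 0 - 16 = -16
d = sqrt(1² + (-16)²) = sqrt(1 + 256) = sqrt(257) = 16.03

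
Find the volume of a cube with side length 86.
Volume = s³
Volume = 86³
Volume = 636056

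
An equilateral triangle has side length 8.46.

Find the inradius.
For an equilateral triangle, r = s/(2√3) where s is the side.
r = 8.46/(2√3) = 8.46/3.464102 = 2.442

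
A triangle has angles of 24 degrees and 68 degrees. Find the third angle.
Sum of angles in a triangle = 180 degrees
Third angle = 180 - 24 - 68
Third angle = 88 degrees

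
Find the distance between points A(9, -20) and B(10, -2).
Using the distance formula: d = sqrt((x₂-x₁)² + (y₂-y₁)²)
dx = 10 - 9 = 1
dy = (-2) - (-20) = 18
d = sqrt(1² + 18²) = sqrt(1 + 324) = sqrt(325) = 18.03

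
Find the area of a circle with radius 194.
Area = pi * r²
Area = pi * 194²
Area = pi * 37636
Area = 118236.98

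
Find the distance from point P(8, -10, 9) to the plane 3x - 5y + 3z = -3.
d = |3(8) + (-5)(-10) + 3(9) - (-3)| / √(3² + (-5)² + 3²) = 104/√43 = 15.86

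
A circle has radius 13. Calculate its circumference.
Circumference = 2 * pi * r
Circumference = 2 * pi * 13
Circumference = 81.68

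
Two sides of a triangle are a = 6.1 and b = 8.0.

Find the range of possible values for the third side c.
By the triangle inequality: |a - b| < c < a + b
|6.1 - 8.0| < c < 6.1 + 8.0
1.9 < c < 14.1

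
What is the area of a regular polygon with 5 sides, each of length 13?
For a regular 5-gon with side length s = 13:
Apothem a = s / (2*tan(pi/5)) = 13 / (2*tan(pi/5)) ≈ 8.9465
Perimeter P = 5 * 13 = 65
Area = (1/2) * P * a = (1/2) * 65 * 8.9465 = 290.76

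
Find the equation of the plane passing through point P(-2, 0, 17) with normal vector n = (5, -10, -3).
d = n·P = (5)(-2) + (-10)(0) + (-3)(17) = -61
Plane: 5x - 10y - 3z = -61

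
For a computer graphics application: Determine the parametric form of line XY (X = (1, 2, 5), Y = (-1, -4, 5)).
Direction vector d = Y - X = (-2, -6, 0)
x = 1 - 2t, y = 2 - 6t, z = 5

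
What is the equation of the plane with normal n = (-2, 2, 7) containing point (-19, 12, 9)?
d = n·P = (-2)(-19) + (2)(12) + (7)(9) = 125
Plane: -2x + 2y + 7z = 125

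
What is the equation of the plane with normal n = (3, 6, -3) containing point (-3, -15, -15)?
d = n·P = (3)(-3) + (6)(-15) + (-3)(-15) = -54
Plane: 3x + 6y - 3z = -54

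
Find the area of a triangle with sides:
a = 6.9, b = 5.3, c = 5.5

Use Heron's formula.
s = (a+b+c)/2 = (6.9+5.3+5.5)/2 = 8.85
A = √(s(s-a)(s-b)(s-c)) = √(8.85·1.95·3.55·3.35)
A = √205.235 = 14.33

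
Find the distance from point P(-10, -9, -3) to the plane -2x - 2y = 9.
d = |(-2)(-10) + (-2)(-9) + 0(-3) - (9)| / √((-2)² + (-2)² + 0²) = 29/√8 = 10.25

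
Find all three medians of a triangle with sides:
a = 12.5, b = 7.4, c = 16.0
Using m_x = ½√(2y² + 2z² - x²):
m_a = ½√(2·7.4² + 2·16.0² - 12.5²) = ½√465.27 = 10.79
m_b = ½√(2·12.5² + 2·16.0² - 7.4²) = ½√769.74 = 13.87
m_c = ½√(2·12.5² + 2·7.4² - 16.0²) = ½√166.02 = 6.442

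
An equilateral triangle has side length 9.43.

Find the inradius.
For an equilateral triangle, r = s/(2√3) where s is the side.
r = 9.43/(2√3) = 9.43/3.464102 = 2.722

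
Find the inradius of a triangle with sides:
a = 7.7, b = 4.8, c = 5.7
s = (a+b+c)/2 = (7.7+4.8+5.7)/2 = 9.1
Area = √(s(s-a)(s-b)(s-c)) = √(9.1·1.4·4.3·3.4) = 13.6477
r = Area/s = 13.6477/9.1 = 1.5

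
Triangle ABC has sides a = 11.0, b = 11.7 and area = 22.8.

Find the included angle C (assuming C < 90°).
Area = ½ab·sin(C)  →  sin(C) = 2·Area/(ab)
sin(C) = 2·22.8/(11.0·11.7) = 0.354312
C = arcsin(0.354312) = 20.75°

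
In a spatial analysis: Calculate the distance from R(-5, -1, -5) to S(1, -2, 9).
d = √[(6)² + (-1)² + (14)²] = √233 = 15.26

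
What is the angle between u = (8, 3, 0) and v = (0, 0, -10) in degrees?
u·v = 0, |u|² = 73, |v|² = 100
cos θ = 0/√7300 ≈ 0.0
θ ≈ 90.0°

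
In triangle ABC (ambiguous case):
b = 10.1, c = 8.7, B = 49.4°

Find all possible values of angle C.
sin(C)/c = sin(B)/b  →  sin(C) = c·sin(B)/b = 8.7·sin(49.4°)/10.1 = 0.654026
C₁ = arcsin(0.654026) = 40.85°,  C₂ = 180° - C₁ = 139.15°
Check C₂: A = 180° - 49.4° - 139.15° = -8.55° ≤ 0, rejected
C = 40.85° (one solution)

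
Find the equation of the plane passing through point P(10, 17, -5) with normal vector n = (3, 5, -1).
d = n·P = (3)(10) + (5)(17) + (-1)(-5) = 120
Plane: 3x + 5y - z = 120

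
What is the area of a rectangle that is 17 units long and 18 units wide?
Area = length * width
Area = 17 * 18
Area = 306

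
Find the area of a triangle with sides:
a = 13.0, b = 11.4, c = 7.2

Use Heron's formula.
s = (a+b+c)/2 = (13.0+11.4+7.2)/2 = 15.8
A = √(s(s-a)(s-b)(s-c)) = √(15.8·2.8·4.4·8.6)
A = √1674.04 = 40.92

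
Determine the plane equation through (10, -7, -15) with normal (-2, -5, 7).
d = n·P = (-2)(10) + (-5)(-7) + (7)(-15) = -90
Plane: -2x - 5y + 7z = -90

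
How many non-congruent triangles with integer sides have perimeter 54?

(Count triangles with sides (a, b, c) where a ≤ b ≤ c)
With a ≤ b ≤ c and a + b + c = 54, the triangle inequality a + b > c gives c < 54/2, so c ≤ 26.
Iterate a from 1 to ⌊p/3⌋ = 18; for each a, b ranges from a to ⌊(p−a)/2⌋ with c = p − a − b, keeping only c ≥ b.
Triples: (2, 26, 26), (3, 25, 26), (4, 24, 26), …
Count = 61 triangles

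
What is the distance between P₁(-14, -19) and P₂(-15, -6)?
Using the distance formula: d = sqrt((x₂-x₁)² + (y₂-y₁)²)
dx = (-15) - (-14) = -1
dy = (-6) - (-19) = 13
d = sqrt((-1)² + 13²) = sqrt(1 + 169) = sqrt(170) = 13.04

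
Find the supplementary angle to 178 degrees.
Supplementary angles sum to 180 degrees.
Other angle = 180 - 178
Other angle = 2 degrees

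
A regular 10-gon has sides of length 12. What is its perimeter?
Perimeter = number of sides * side length
Perimeter = 10 * 12
Perimeter = 120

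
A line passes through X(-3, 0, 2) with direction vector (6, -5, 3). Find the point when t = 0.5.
P(0.5) = (-3 + 6(0.5), 0 + (-5)(0.5), 2 + 3(0.5)) = (0, -2.5, 3.5)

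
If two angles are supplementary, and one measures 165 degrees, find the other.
Supplementary angles sum to 180 degrees.
Other angle = 180 - 165
Other angle = 15 degrees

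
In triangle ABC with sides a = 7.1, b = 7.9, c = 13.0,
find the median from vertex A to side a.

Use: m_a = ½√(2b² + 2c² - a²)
m_a = ½√(2·7.9² + 2·13.0² - 7.1²)
m_a = ½√(124.82 + 338 - 50.41) = ½√412.41 = 10.15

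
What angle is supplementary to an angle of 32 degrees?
Supplementary angles sum to 180 degrees.
Other angle = 180 - 32
Other angle = 148 degrees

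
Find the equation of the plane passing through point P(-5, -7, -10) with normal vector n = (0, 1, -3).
d = n·P = (0)(-5) + (1)(-7) + (-3)(-10) = 23
Plane: y - 3z = 23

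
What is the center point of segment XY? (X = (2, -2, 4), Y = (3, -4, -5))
Midpoint = ((2+3)/2, (-2-4)/2, (4-5)/2) = (2.5, -3, -0.5)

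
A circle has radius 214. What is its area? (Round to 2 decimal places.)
Area = pi * r²
Area = pi * 214²
Area = pi * 45796
Area = 143872.38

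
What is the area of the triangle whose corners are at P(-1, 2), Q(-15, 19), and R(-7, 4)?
Using the coordinate formula: Area = (1/2)|x₁(y₂-y₃) + x₂(y₃-y₁) + x₃(y₁-y₂)|
Area = (1/2)|(-1)(19-4) + (-15)(4-2) + (-7)(2-19)|
Area = (1/2)|(-1)*15 + (-15)*2 + (-7)*(-17)|
Area = (1/2)|(-15) + (-30) + 119|
Area = (1/2)*74 = 37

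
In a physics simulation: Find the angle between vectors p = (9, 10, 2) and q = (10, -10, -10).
p·q = -30, |p|² = 185, |q|² = 300
cos θ = -30/√55500 ≈ -0.1273
θ ≈ 97.32°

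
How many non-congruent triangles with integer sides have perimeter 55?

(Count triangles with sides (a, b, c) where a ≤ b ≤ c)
With a ≤ b ≤ c and a + b + c = 55, the triangle inequality a + b > c gives c < 55/2, so c ≤ 27.
Iterate a from 1 to ⌊p/3⌋ = 18; for each a, b ranges from a to ⌊(p−a)/2⌋ with c = p − a − b, keeping only c ≥ b.
Triples: (1, 27, 27), (2, 26, 27), (3, 25, 27), …
Count = 70 triangles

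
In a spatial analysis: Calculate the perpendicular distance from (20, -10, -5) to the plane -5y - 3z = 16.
d = |0(20) + (-5)(-10) + (-3)(-5) - (16)| / √(0² + (-5)² + (-3)²) = 49/√34 = 8.403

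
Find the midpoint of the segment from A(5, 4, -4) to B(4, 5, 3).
Midpoint = ((5+4)/2, (4+5)/2, (-4+3)/2) = (4.5, 4.5, -0.5)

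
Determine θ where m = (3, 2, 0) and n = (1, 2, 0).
m·n = 7, |m|² = 13, |n|² = 5
cos θ = 7/√65 ≈ 0.8682
θ ≈ 29.74°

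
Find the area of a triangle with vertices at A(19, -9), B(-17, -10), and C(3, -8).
Using the coordinate formula: Area = (1/2)|x₁(y₂-y₃) + x₂(y₃-y₁) + x₃(y₁-y₂)|
Area = (1/2)|19((-10)-(-8)) + (-17)((-8)-(-9)) + 3((-9)-(-10))|
Area = (1/2)|19*(-2) + (-17)*1 + 3*1|
Area = (1/2)|(-38) + (-17) + 3|
Area = (1/2)*52 = 26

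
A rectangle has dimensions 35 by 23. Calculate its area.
Area = length * width
Area = 35 * 23
Area = 805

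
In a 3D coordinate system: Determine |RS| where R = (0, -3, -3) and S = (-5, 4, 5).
d = √[(-5)² + (7)² + (8)²] = √138 = 11.75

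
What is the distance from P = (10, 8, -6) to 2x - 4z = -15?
d = |2(10) + 0(8) + (-4)(-6) - (-15)| / √(2² + 0² + (-4)²) = 59/√20 = 13.19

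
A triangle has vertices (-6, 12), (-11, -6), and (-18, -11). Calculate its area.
Using the coordinate formula: Area = (1/2)|x₁(y₂-y₃) + x₂(y₃-y₁) + x₃(y₁-y₂)|
Area = (1/2)|(-6)((-6)-(-11)) + (-11)((-11)-12) + (-18)(12-(-6))|
Area = (1/2)|(-6)*5 + (-11)*(-23) + (-18)*18|
Area = (1/2)|(-30) + 253 + (-324)|
Area = (1/2)*101 = 50.50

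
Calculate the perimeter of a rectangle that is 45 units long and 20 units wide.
Perimeter = 2 * (length + width)
Perimeter = 2 * (45 + 20)
Perimeter = 2 * 65
Perimeter = 130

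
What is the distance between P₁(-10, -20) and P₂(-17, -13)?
Using the distance formula: d = sqrt((x₂-x₁)² + (y₂-y₁)²)
dx = (-17) - (-10) = -7
dy = (-13) - (-20) = 7
d = sqrt((-7)² + 7²) = sqrt(49 + 49) = sqrt(98) = 9.90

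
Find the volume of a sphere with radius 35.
Volume = (4/3) * pi * r³
Volume = (4/3) * pi * 35³
Volume = (4/3) * pi * 42875
Volume = 179594.38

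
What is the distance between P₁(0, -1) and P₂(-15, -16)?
Using the distance formula: d = sqrt((x₂-x₁)² + (y₂-y₁)²)
dx = (-15) - 0 = -15
dy = (-16) - (-1) = -15
d = sqrt((-15)² + (-15)²) = sqrt(225 + 225) = sqrt(450) = 21.21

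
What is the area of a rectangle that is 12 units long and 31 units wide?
Area = length * width
Area = 12 * 31
Area = 372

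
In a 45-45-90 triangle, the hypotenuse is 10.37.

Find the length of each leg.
In a 45-45-90 triangle, hypotenuse = leg·√2  →  leg = hypotenuse/√2
leg = 10.37/√2 = 7.333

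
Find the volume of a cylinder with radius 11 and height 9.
Volume = pi * r² * h
Volume = pi * 11² * 9
Volume = pi * 121 * 9
Volume = pi * 1089
Volume = 3421.19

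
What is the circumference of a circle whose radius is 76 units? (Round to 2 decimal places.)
Circumference = 2 * pi * r
Circumference = 2 * pi * 76
Circumference = 477.52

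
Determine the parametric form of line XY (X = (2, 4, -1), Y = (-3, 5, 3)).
Direction vector d = Y - X = (-5, 1, 4)
x = 2 - 5t, y = 4 + t, z = -1 + 4t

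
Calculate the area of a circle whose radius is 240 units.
Area = pi * r²
Area = pi * 240²
Area = pi * 57600
Area = 180955.74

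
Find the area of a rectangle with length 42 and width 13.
Area = length * width
Area = 42 * 13
Area = 546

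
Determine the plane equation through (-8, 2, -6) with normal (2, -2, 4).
d = n·P = (2)(-8) + (-2)(2) + (4)(-6) = -44
Plane: 2x - 2y + 4z = -44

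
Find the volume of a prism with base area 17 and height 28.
Volume = base area * height
Volume = 17 * 28
Volume = 476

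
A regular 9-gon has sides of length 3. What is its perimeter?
Perimeter = number of sides * side length
Perimeter = 9 * 3
Perimeter = 27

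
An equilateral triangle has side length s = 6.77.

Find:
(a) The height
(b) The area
(a) Height h = s·√3/2 = 6.77·√3/2 = 5.863
(b) Area = (√3/4)·s² = (√3/4)·6.77² = (√3/4)·45.8329 = 19.85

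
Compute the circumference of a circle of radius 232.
Circumference = 2 * pi * r
Circumference = 2 * pi * 232
Circumference = 1457.70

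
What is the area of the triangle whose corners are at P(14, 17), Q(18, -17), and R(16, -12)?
Using the coordinate formula: Area = (1/2)|x₁(y₂-y₃) + x₂(y₃-y₁) + x₃(y₁-y₂)|
Area = (1/2)|14((-17)-(-12)) + 18((-12)-17) + 16(17-(-17))|
Area = (1/2)|14*(-5) + 18*(-29) + 16*34|
Area = (1/2)|(-70) + (-522) + 544|
Area = (1/2)*48 = 24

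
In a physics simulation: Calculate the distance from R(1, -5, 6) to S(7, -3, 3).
d = √[(6)² + (2)² + (-3)²] = √49 = 7.0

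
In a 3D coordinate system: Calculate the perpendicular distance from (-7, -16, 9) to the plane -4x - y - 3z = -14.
d = |(-4)(-7) + (-1)(-16) + (-3)(9) - (-14)| / √((-4)² + (-1)² + (-3)²) = 31/√26 = 6.08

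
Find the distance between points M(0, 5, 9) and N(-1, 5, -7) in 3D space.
d = √[(-1)² + (0)² + (-16)²] = √257 = 16.03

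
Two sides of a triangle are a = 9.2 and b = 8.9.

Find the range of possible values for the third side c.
By the triangle inequality: |a - b| < c < a + b
|9.2 - 8.9| < c < 9.2 + 8.9
0.3 < c < 18.1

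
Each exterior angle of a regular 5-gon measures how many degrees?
Exterior angle of a regular n-gon = 360/n
Exterior angle = 360/5
Exterior angle = 72 degrees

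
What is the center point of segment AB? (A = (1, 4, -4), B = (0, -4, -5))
Midpoint = ((1+0)/2, (4-4)/2, (-4-5)/2) = (0.5, 0, -4.5)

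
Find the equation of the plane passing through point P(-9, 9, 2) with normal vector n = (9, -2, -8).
d = n·P = (9)(-9) + (-2)(9) + (-8)(2) = -115
Plane: 9x - 2y - 8z = -115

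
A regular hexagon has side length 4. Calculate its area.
For a regular 6-gon with side length s = 4:
Apothem a = s / (2*tan(pi/6)) = 4 / (2*tan(pi/6)) ≈ 3.4641
Perimeter P = 6 * 4 = 24
Area = (1/2) * P * a = (1/2) * 24 * 3.4641 = 41.57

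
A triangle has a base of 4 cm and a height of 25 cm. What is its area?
Area = (1/2) * base * height
Area = (1/2) * 4 * 25
Area = 50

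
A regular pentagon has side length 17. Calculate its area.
For a regular 5-gon with side length s = 17:
Apothem a = s / (2*tan(pi/5)) = 17 / (2*tan(pi/5)) ≈ 11.6992
Perimeter P = 5 * 17 = 85
Area = (1/2) * P * a = (1/2) * 85 * 11.6992 = 497.22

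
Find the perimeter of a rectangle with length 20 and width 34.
Perimeter = 2 * (length + width)
Perimeter = 2 * (20 + 34)
Perimeter = 2 * 54
Perimeter = 108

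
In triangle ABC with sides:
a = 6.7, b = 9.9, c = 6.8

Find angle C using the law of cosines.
cos(C) = (a² + b² - c²)/(2ab)
cos(C) = (6.7² + 9.9² - 6.8²)/(2·6.7·9.9) = 96.66/132.66 = 0.728630
C = arccos(0.728630) = 43.23°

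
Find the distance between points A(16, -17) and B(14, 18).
Using the distance formula: d = sqrt((x₂-x₁)² + (y₂-y₁)²)
dx = 14 - 16 = -2
dy = 18 - (-17) = 35
d = sqrt((-2)² + 35²) = sqrt(4 + 1225) = sqrt(1229) = 35.06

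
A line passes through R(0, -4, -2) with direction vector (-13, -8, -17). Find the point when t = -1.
P(-1) = (0 + (-13)(-1), -4 + (-8)(-1), -2 + (-17)(-1)) = (13, 4, 15)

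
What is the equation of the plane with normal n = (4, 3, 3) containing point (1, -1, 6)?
d = n·P = (4)(1) + (3)(-1) + (3)(6) = 19
Plane: 4x + 3y + 3z = 19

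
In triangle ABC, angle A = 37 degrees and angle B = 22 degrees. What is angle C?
Sum of angles in a triangle = 180 degrees
Third angle = 180 - 37 - 22
Third angle = 121 degrees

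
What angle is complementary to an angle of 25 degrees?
Complementary angles sum to 90 degrees.
Other angle = 90 - 25
Other angle = 65 degrees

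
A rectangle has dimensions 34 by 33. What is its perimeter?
Perimeter = 2 * (length + width)
Perimeter = 2 * (34 + 33)
Perimeter = 2 * 67
Perimeter = 134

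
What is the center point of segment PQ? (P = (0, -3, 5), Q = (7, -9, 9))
Midpoint = ((0+7)/2, (-3-9)/2, (5+9)/2) = (3.5, -6, 7)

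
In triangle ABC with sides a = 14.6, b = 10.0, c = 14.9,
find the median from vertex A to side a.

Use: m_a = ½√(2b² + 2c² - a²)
m_a = ½√(2·10.0² + 2·14.9² - 14.6²)
m_a = ½√(200 + 444.02 - 213.16) = ½√430.86 = 10.38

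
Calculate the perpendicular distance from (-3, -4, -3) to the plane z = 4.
d = |0(-3) + 0(-4) + 1(-3) - (4)| / √(0² + 0² + 1²) = 7/√1 = 7.0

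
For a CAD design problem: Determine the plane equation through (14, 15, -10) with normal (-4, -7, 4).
d = n·P = (-4)(14) + (-7)(15) + (4)(-10) = -201
Plane: -4x - 7y + 4z = -201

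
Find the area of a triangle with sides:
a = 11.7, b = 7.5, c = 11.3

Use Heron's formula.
s = (a+b+c)/2 = (11.7+7.5+11.3)/2 = 15.25
A = √(s(s-a)(s-b)(s-c)) = √(15.25·3.55·7.75·3.95)
A = √1657.28 = 40.71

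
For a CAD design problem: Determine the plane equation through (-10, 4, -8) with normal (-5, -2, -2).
d = n·P = (-5)(-10) + (-2)(4) + (-2)(-8) = 58
Plane: -5x - 2y - 2z = 58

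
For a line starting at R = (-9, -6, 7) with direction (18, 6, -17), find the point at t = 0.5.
P(0.5) = (-9 + 18(0.5), -6 + 6(0.5), 7 + (-17)(0.5)) = (0, -3, -1.5)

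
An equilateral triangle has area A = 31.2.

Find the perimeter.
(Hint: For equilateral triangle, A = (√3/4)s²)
A = (√3/4)s²  →  s² = 4A/√3 = 4·31.2/√3 = 72.0533
s = 8.48842
Perimeter = 3s = 25.47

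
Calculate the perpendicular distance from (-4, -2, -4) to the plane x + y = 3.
d = |1(-4) + 1(-2) + 0(-4) - (3)| / √(1² + 1² + 0²) = 9/√2 = 6.364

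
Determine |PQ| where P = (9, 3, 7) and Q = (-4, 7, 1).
d = √[(-13)² + (4)² + (-6)²] = √221 = 14.87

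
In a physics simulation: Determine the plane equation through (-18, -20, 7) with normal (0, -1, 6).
d = n·P = (0)(-18) + (-1)(-20) + (6)(7) = 62
Plane: -y + 6z = 62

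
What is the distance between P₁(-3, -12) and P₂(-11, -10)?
Using the distance formula: d = sqrt((x₂-x₁)² + (y₂-y₁)²)
dx = (-11) - (-3) = -8
dy = (-10) - (-12) = 2
d = sqrt((-8)² + 2²) = sqrt(64 + 4) = sqrt(68) = 8.25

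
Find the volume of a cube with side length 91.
Volume = s³
Volume = 91³
Volume = 753571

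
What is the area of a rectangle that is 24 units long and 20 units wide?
Area = length * width
Area = 24 * 20
Area = 480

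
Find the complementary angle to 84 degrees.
Complementary angles sum to 90 degrees.
Other angle = 90 - 84
Other angle = 6 degrees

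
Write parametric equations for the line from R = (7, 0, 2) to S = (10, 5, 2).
Direction vector d = S - R = (3, 5, 0)
x = 7 + 3t, y = 0 + 5t, z = 2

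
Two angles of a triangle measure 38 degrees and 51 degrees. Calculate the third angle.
Sum of angles in a triangle = 180 degrees
Third angle = 180 - 38 - 51
Third angle = 91 degrees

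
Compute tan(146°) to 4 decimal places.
tan(146 degrees) = -0.6745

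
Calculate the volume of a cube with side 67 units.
Volume = s³
Volume = 67³
Volume = 300763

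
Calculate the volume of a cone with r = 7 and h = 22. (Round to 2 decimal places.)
Volume = (1/3) * pi * r² * h
Volume = (1/3) * pi * 7² * 22
Volume = (1/3) * pi * 49 * 22
Volume = (1/3) * pi * 1078
Volume = 1128.88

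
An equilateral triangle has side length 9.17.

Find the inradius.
For an equilateral triangle, r = s/(2√3) where s is the side.
r = 9.17/(2√3) = 9.17/3.464102 = 2.647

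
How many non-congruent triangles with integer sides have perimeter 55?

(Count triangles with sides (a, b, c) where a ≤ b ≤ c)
With a ≤ b ≤ c and a + b + c = 55, the triangle inequality a + b > c gives c < 55/2, so c ≤ 27.
Iterate a from 1 to ⌊p/3⌋ = 18; for each a, b ranges from a to ⌊(p−a)/2⌋ with c = p − a − b, keeping only c ≥ b.
Triples: (1, 27, 27), (2, 26, 27), (3, 25, 27), …
Count = 70 triangles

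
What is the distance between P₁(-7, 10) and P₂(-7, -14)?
Using the distance formula: d = sqrt((x₂-x₁)² + (y₂-y₁)²)
dx = (-7) - (-7) = 0
dy = (-14) - 10 = -24
d = sqrt(0² + (-24)²) = sqrt(0 + 576) = sqrt(576) = 24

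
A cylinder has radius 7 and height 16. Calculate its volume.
Volume = pi * r² * h
Volume = pi * 7² * 16
Volume = pi * 49 * 16
Volume = pi * 784
Volume = 2463.01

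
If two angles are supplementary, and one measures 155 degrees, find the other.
Supplementary angles sum to 180 degrees.
Other angle = 180 - 155
Other angle = 25 degrees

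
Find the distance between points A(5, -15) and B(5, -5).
Using the distance formula: d = sqrt((x₂-x₁)² + (y₂-y₁)²)
dx = 5 - 5 = 0
dy = (-5) - (-15) = 10
d = sqrt(0² + 10²) = sqrt(0 + 100) = sqrt(100) = 10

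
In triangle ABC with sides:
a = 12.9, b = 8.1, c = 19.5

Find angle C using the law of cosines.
cos(C) = (a² + b² - c²)/(2ab)
cos(C) = (12.9² + 8.1² - 19.5²)/(2·12.9·8.1) = -148.23/208.98 = -0.709302
C = arccos(-0.709302) = 135.2°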